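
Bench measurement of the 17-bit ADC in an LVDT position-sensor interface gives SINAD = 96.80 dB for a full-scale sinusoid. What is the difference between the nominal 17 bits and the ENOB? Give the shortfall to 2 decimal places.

ENOB = (SINAD − 1.76)/6.02 = (96.80 − 1.76)/6.02 = 15.7874 bits.
Shortfall = 17 − 15.7874 = 1.2126 bits.

1.21 bits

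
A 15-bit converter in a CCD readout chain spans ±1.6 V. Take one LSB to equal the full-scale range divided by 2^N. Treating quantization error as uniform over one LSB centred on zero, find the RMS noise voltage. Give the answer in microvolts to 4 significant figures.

Full-scale range = 1.6 V − (-1.6 V) = 3.2 V.
LSB = 3.2 V / 2^15 = 97.6563 µV.
RMS of a uniform error over width LSB is LSB/√12 = 28.19 µV.

28.19 µV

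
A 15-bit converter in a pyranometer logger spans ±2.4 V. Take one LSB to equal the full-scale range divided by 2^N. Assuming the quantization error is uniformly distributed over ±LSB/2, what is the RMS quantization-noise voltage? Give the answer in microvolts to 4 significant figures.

42.29 µV

Span: 2.4 V − (-2.4 V) = 4.8 V.
Step size = 4.8/32768 V = 146.484 µV.
For a uniform distribution on [−LSB/2, +LSB/2], V_rms = LSB/√12 = 146.484 µV/3.4641 = 42.29 µV.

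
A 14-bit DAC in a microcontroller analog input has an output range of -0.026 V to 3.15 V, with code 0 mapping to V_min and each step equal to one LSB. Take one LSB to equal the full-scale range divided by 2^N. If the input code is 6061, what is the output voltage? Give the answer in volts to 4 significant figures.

1.149 V

The full-scale span is 3.15 − (-0.026) = 3.176 V. LSB = 3.176 V / 2^14.
Output = V_min + (6061/16384) × range = -0.026 + 0.369934 × 3.176 V
      = -0.026 + 1.17491 = 1.14891 V.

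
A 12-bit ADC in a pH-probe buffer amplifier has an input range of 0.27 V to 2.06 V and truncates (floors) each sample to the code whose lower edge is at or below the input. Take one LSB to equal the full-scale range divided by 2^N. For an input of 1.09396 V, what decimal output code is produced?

1885

The full-scale span is 2.06 − (0.27) = 1.79 V. LSB = 1.79 V / 2^12 ≈ 437.0 µV.
V_in − V_min = 1.09396 − (0.27) = 0.82396 V.
Divide by LSB: 0.82396 × 4096/1.79 = 1885.4414.
Truncating gives code 1885.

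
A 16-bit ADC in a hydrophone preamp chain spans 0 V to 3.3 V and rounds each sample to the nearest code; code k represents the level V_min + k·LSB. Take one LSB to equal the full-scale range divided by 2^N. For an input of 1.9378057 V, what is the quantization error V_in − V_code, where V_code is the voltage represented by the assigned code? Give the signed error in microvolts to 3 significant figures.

V_FS = 3.3 V. LSB = 3.3 V / 2^16 ≈ 50.35 µV.
Position in LSBs: (1.9378057 − (0)) × 65536/3.3 = 38483.6468; rounding gives k = 38484.
V_code = 0 + (38484/65536) × 3.3 = 1.9378234863 V.
V_in − V_code = 1.9378057 − (1.9378234863) = −17.8 µV.

−17.8 µV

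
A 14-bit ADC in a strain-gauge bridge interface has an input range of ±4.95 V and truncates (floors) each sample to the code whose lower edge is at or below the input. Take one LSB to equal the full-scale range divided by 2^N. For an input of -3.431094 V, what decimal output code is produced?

The full-scale span is 4.95 − (-4.95) = 9.9 V. LSB = 9.9 V / 2^14 ≈ 0.6042 mV.
code = ⌊(V_in − V_min)/LSB⌋ = ⌊(V_in − V_min) × 2^14 / range⌋
     = ⌊(-3.431094 − (-4.95)) × 16384 / 9.9⌋ = ⌊1.518906 × 16384/9.9⌋
     = ⌊2513.713⌋ = 2513.

2513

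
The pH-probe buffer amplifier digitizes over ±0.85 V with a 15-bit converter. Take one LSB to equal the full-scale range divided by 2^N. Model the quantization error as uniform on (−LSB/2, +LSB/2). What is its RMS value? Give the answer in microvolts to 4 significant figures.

14.98 µV

Span: 0.85 V − (-0.85 V) = 1.7 V.
LSB = 1.7 V / 2^15 = 51.8799 µV.
V_rms = LSB/√12 = 51.8799 µV / √12 = 14.98 µV.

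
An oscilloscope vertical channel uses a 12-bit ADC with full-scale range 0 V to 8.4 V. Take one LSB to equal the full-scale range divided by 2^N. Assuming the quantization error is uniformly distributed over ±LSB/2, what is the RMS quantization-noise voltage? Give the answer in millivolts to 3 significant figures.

0.592 mV

Range is 8.4 V.
Step size = 8.4/4096 V = 2.0508 mV.
σ_q = LSB/√12 = 2.0508 mV/3.4641 = 0.592 mV.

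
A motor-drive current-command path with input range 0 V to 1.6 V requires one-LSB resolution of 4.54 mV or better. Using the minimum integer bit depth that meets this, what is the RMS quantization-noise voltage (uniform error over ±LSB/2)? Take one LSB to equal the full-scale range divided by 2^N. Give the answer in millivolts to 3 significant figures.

Range is 1.6 V.
Required number of levels: 1.6/4.54 mV = 352.42; smallest N with 2^N ≥ that is 9.
LSB = 1.6 V ÷ 2^9 = 1.6/512 V = 3.1250 mV.
RMS noise = LSB/√12 = 0.902 mV.

0.902 mV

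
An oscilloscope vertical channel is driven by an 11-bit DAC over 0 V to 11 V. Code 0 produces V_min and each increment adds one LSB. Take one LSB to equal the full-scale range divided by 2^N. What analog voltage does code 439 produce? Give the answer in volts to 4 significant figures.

Span = 11 V. LSB = 11 V / 2^11.
Output = V_min + (439/2048) × range = 0 + 0.214355 × 11 V
      = 0 + 2.35791 = 2.35791 V.

2.358 V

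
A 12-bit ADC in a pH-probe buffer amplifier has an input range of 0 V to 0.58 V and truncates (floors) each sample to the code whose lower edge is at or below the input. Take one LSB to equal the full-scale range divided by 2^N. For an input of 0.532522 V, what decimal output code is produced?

Span = 0.58 V. LSB = 0.58 V / 2^12 ≈ 141.6 µV.
code = ⌊(V_in − V_min)/LSB⌋ = ⌊(V_in − V_min) × 2^12 / range⌋
     = ⌊(0.532522 − (0)) × 4096 / 0.58⌋ = ⌊0.532522 × 4096/0.58⌋
     = ⌊3760.707⌋ = 3760.

3760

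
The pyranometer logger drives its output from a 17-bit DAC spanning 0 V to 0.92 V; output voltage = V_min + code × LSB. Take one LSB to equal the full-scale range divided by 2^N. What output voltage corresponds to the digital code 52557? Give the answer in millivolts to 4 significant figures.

368.9 mV

V_FS = 0.92 V. LSB = 0.92 V / 2^17.
V_out = V_min + code × LSB = 0 V + 52557 × 0.92 V / 131072
      = 0 + 0.368900 = 0.368900 V.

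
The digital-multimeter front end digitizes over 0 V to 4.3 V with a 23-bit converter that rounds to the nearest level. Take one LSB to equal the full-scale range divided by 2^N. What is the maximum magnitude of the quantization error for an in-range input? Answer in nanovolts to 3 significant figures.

256 nV

Span = 4.3 V.
LSB = 4.3 V ÷ 2^23 = 4.3/8388608 V = 0.51260 µV.
|e|_max = LSB/2 = 256 nV.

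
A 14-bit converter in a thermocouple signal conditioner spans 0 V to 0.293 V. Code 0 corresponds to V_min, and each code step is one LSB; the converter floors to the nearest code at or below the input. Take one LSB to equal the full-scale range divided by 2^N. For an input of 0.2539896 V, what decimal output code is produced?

14202

Span = 0.293 V. LSB = 0.293 V / 2^14 ≈ 17.88 µV.
(V_in − V_min) × 2^14/range = (0.2539896 − (0)) × 16384/0.293 = 14202.613.
Floor → code = 14202.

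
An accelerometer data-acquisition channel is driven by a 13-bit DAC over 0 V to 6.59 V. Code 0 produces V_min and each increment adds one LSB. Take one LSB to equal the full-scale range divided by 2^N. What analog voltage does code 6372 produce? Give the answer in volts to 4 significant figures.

5.126 V

V_FS = 6.59 V. LSB = 6.59 V / 2^13.
V_out = V_min + code × LSB = 0 V + 6372 × 6.59 V / 8192
      = 0 + 5.12591 = 5.12591 V.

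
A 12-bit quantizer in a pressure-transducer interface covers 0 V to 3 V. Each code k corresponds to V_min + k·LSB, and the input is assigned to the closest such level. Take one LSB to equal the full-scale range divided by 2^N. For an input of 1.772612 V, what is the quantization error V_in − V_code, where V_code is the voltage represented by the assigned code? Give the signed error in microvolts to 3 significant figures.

Full-scale range = 3 V. LSB = 3 V / 2^12 ≈ 0.7324 mV.
Position in LSBs: (1.772612 − (0)) × 4096/3 = 2420.2063; rounding gives k = 2420.
V_code = 0 + (2420/4096) × 3 = 1.772460938 V.
e = 1.772612 − (1.772460938) = +151 µV.

+151 µV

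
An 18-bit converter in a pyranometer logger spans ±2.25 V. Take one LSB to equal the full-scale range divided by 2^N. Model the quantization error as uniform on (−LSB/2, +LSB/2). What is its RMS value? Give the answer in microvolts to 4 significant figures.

4.955 µV

Full-scale range = 2.25 V − (-2.25 V) = 4.5 V.
Step size = 4.5/262144 V = 17.1661 µV.
σ_q = LSB/√12 = 17.1661 µV/3.4641 = 4.955 µV.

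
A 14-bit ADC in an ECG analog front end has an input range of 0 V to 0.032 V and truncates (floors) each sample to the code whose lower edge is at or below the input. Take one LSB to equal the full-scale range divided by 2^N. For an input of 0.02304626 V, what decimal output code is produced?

Full-scale range = 0.032 V. LSB = 0.032 V / 2^14 ≈ 1.953 µV.
code = ⌊(V_in − V_min)/LSB⌋ = ⌊(V_in − V_min) × 2^14 / range⌋
     = ⌊(0.02304626 − (0)) × 16384 / 0.032⌋ = ⌊0.02304626 × 16384/0.032⌋
     = ⌊11799.685⌋ = 11799.

11799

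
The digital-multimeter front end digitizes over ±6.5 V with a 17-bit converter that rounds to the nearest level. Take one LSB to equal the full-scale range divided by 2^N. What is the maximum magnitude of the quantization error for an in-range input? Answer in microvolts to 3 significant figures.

Range = 6.5 − (-6.5) = 13 V.
One LSB is 13 V / 131072 = 99.182 µV.
A rounding quantizer has |error| ≤ LSB/2 = 49.6 µV.

49.6 µV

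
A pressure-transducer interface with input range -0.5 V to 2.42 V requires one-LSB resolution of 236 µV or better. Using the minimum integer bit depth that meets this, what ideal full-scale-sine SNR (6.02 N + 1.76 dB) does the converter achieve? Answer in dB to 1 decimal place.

Full-scale range = 2.42 V − (-0.5 V) = 2.92 V.
Levels needed ≥ 2.92/236 µV = 12370. 2^14 = 16384 suffices, so N_min = 14.
SNR = 6.02 × 14 + 1.76 = 86.04 dB.

86.0 dB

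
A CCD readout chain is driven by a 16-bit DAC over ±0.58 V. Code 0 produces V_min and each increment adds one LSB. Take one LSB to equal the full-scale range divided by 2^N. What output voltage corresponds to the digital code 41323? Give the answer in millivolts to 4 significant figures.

Span: 0.58 V − (-0.58 V) = 1.16 V. LSB = 1.16 V / 2^16.
V_out = V_min + code × LSB = -0.58 V + 41323 × 1.16 V / 65536
      = -0.58 + 0.731425 = 0.151425 V.

151.4 mV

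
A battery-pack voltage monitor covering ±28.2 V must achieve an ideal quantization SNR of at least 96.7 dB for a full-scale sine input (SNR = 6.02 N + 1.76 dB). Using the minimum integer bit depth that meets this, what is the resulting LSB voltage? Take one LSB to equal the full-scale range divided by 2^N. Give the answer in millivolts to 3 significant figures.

Span: 28.2 V − (-28.2 V) = 56.4 V.
Required N = ⌈(96.7 − 1.76)/6.02⌉ = ⌈15.771⌉ = 16.
One LSB is 56.4 V / 65536 = 0.861 mV.

0.861 mV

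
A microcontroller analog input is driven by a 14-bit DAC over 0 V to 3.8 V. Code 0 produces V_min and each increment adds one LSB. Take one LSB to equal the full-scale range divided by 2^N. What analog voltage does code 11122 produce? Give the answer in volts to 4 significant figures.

2.580 V

V_FS = 3.8 V. LSB = 3.8 V / 2^14.
V_out = 0 + 11122 × (3.8/16384) V
      = 0 V + 2.57957 V = 2.57957 V.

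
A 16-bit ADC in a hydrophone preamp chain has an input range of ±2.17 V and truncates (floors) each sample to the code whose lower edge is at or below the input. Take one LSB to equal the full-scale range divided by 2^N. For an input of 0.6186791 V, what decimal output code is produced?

42110

The full-scale span is 2.17 − (-2.17) = 4.34 V. LSB = 4.34 V / 2^16 ≈ 66.22 µV.
(V_in − V_min) × 2^16/range = (0.6186791 − (-2.17)) × 65536/4.34 = 42110.340.
Floor → code = 42110.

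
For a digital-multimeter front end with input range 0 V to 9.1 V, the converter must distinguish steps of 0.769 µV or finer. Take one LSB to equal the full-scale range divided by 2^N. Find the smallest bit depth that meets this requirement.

24 bits

V_FS = 9.1 V.
Levels needed ≥ 9.1/0.769 µV = 1.183e7. 2^24 = 16777216 suffices, so N_min = 24.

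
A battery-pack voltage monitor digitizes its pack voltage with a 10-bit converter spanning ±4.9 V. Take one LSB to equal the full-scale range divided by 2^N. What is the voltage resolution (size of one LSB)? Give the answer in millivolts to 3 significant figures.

9.57 mV

Range = 4.9 − (-4.9) = 9.8 V.
2^10 = 1024 levels.
LSB = 9.8 V / 2^10 = 9.57 mV.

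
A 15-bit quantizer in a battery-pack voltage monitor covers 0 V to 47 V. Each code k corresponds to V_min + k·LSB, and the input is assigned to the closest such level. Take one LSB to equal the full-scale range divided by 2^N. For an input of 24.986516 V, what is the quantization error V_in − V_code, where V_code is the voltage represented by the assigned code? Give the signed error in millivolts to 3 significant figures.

+0.554 mV

V_FS = 47 V. LSB = 47 V / 2^15 ≈ 1.434 mV.
(24.986516 − (0)) / LSB = 24.986516 × 32768/47 = 17420.3863. Nearest integer: k = 17420.
V_code = V_min + k × range/2^15 = 0 + 17420 × 47/32768 = 24.985961914 V.
e = 24.986516 − (24.985961914) = +0.554 mV.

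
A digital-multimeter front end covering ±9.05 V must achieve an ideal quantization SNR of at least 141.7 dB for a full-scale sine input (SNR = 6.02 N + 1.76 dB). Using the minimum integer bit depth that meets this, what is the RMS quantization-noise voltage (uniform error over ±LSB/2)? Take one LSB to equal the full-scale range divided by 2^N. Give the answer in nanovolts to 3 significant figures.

Span: 9.05 V − (-9.05 V) = 18.1 V.
N ≥ (141.7 − 1.76)/6.02 = 23.246 → N_min = 24.
One LSB is 18.1 V / 16777216 = 1.0788 µV.
RMS noise = LSB/√12 = 311 nV.

311 nV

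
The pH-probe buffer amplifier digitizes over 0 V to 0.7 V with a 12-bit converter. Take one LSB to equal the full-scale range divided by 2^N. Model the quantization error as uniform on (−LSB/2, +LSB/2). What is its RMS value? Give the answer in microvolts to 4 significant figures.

49.33 µV

Full-scale range = 0.7 V.
LSB = 0.7 V / 2^12 = 170.898 µV.
RMS of a uniform error over width LSB is LSB/√12 = 49.33 µV.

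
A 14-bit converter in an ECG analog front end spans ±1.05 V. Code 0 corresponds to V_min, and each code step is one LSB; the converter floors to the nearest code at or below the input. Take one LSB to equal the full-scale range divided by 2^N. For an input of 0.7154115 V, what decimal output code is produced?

Full-scale range = 1.05 V − (-1.05 V) = 2.1 V. LSB = 2.1 V / 2^14 ≈ 128.2 µV.
V_in − V_min = 0.7154115 − (-1.05) = 1.7654115 V.
Divide by LSB: 1.7654115 × 16384/2.1 = 13773.5724.
Truncating gives code 13773.

13773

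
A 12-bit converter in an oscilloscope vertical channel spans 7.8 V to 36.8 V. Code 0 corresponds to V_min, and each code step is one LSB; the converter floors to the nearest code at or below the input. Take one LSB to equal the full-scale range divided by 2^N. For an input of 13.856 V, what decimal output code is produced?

Span: 36.8 V − (7.8 V) = 29 V. LSB = 29 V / 2^12 ≈ 7.080 mV.
code = ⌊(V_in − V_min)/LSB⌋ = ⌊(V_in − V_min) × 2^12 / range⌋
     = ⌊(13.856 − (7.8)) × 4096 / 29⌋ = ⌊6.056 × 4096/29⌋
     = ⌊855.358⌋ = 855.

855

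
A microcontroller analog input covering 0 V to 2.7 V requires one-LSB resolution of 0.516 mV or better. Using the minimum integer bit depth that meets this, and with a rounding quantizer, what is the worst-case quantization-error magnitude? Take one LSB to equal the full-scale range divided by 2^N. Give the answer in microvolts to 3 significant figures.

Span = 2.7 V.
Need 2^N ≥ 2.7 V / 0.516 mV = 5233 → N_min = 13.
LSB = 2.7 V ÷ 2^13 = 2.7/8192 V = 329.59 µV.
Half an LSB is 165 µV.

165 µV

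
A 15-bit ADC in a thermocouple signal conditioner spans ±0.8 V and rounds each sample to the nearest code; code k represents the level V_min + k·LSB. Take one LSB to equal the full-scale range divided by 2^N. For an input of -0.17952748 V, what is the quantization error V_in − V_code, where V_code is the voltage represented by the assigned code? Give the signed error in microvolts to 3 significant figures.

Span: 0.8 V − (-0.8 V) = 1.6 V. LSB = 1.6 V / 2^15 ≈ 48.83 µV.
(V_in − V_min)/LSB = (-0.17952748 − (-0.8)) × 32768/1.6 = 12707.2772 → nearest code k = 12707.
Reconstructed level: -0.8 + 12707 × 1.6/32768 V = -0.17954101563 V.
V_in − V_code = -0.17952748 − (-0.17954101563) = +13.5 µV.

+13.5 µV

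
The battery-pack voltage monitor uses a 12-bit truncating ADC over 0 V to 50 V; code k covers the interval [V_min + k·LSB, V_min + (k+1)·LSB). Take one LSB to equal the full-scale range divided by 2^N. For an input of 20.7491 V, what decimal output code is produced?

Range is 50 V. LSB = 50 V / 2^12 ≈ 12.21 mV.
(V_in − V_min) × 2^12/range = (20.7491 − (0)) × 4096/50 = 1699.766.
Floor → code = 1699.

1699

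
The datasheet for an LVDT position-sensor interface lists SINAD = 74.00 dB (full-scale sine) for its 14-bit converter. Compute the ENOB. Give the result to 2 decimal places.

12.00 bits

(74.00 − 1.76) / 6.02 = 72.24/6.02 = 12.0000 effective bits.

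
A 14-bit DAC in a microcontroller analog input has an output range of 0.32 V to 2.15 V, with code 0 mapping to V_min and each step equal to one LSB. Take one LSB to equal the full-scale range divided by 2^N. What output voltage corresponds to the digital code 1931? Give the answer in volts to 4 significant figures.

0.5357 V

The full-scale span is 2.15 − (0.32) = 1.83 V. LSB = 1.83 V / 2^14.
V_out = 0.32 + 1931 × (1.83/16384) V
      = 0.32 V + 0.215682 V = 0.535682 V.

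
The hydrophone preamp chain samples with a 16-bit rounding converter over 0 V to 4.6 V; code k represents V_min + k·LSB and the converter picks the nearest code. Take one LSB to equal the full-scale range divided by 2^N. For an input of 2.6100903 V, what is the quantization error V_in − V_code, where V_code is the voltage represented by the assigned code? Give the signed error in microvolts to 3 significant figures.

Range is 4.6 V. LSB = 4.6 V / 2^16 ≈ 70.19 µV.
Position in LSBs: (2.6100903 − (0)) × 65536/4.6 = 37185.8430; rounding gives k = 37186.
V_code = 0 + (37186/65536) × 4.6 = 2.6101013184 V.
Error = V_in − V_code = 2.6100903 − (2.6101013184) = −11.0 µV.

−11.0 µV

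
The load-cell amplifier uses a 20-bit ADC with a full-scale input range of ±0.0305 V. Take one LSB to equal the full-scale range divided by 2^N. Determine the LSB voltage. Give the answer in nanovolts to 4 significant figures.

The full-scale span is 0.0305 − (-0.0305) = 0.061 V.
There are 2^20 = 1048576 steps.
LSB = 0.061 V ÷ 2^20 = 0.061/1048576 V = 58.17 nV.

58.17 nV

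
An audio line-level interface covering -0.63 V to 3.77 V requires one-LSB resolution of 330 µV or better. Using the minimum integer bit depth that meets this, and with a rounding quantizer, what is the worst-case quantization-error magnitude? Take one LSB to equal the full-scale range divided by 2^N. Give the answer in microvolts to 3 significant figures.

Span: 3.77 V − (-0.63 V) = 4.4 V.
Required number of levels: 4.4/330 µV = 13333; smallest N with 2^N ≥ that is 14.
LSB = 4.4 V / 2^14 = 268.55 µV.
Half an LSB is 134 µV.

134 µV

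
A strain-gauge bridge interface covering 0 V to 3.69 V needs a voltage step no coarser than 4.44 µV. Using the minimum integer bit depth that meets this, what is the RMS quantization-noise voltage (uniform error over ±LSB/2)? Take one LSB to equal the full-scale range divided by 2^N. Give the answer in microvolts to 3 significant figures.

Span = 3.69 V.
Need 2^N ≥ 3.69 V / 4.44 µV = 831100 → N_min = 20.
LSB = 3.69 V ÷ 2^20 = 3.69/1048576 V = 3.5191 µV.
V_rms = LSB/√12 = 1.02 µV.

1.02 µV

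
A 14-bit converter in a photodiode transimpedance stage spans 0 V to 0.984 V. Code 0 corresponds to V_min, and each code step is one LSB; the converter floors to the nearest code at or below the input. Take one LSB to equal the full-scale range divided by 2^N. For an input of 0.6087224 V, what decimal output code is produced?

V_FS = 0.984 V. LSB = 0.984 V / 2^14 ≈ 60.06 µV.
V_in − V_min = 0.6087224 − (0) = 0.6087224 V.
Divide by LSB: 0.6087224 × 16384/0.984 = 10135.4754.
Truncating gives code 10135.

10135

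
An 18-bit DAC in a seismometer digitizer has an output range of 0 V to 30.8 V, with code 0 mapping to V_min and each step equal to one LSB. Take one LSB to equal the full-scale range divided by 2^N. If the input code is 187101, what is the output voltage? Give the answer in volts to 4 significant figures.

21.98 V

Range is 30.8 V. LSB = 30.8 V / 2^18.
Output = V_min + (187101/262144) × range = 0 + 0.713734 × 30.8 V
      = 0 V + 21.9830 V = 21.9830 V.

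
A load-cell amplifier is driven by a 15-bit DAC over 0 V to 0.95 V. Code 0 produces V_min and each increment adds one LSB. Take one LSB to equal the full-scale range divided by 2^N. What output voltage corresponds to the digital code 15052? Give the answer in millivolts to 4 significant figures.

Full-scale range = 0.95 V. LSB = 0.95 V / 2^15.
V_out = 0 + 15052 × (0.95/32768) V
      = 0 + 0.436383 = 0.436383 V.

436.4 mV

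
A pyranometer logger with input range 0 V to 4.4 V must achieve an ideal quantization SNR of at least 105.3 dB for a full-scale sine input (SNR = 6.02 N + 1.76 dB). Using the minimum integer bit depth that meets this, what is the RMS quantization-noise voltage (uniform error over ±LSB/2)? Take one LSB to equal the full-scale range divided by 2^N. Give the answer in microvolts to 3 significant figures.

4.85 µV

V_FS = 4.4 V.
N ≥ (105.3 − 1.76)/6.02 = 17.199 → N_min = 18.
One LSB is 4.4 V / 262144 = 16.785 µV.
σ_q = LSB/√12 = 16.785 µV/3.4641 = 4.85 µV.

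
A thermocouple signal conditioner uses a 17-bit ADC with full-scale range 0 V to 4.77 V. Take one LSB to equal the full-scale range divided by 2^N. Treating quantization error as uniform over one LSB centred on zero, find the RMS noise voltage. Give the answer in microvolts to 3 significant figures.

10.5 µV

V_FS = 4.77 V.
LSB = 4.77 V / 2^17 = 36.392 µV.
σ_q = LSB/√12 = 36.392 µV/3.4641 = 10.5 µV.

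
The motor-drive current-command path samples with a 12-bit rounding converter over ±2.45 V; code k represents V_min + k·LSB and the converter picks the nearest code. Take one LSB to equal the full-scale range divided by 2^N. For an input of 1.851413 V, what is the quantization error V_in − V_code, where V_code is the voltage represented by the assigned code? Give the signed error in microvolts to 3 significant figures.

−442 µV

The full-scale span is 2.45 − (-2.45) = 4.9 V. LSB = 4.9 V / 2^12 ≈ 1.196 mV.
Position in LSBs: (1.851413 − (-2.45)) × 4096/4.9 = 3595.6301; rounding gives k = 3596.
V_code = V_min + k × range/2^12 = -2.45 + 3596 × 4.9/4096 = 1.851855469 V.
Error = V_in − V_code = 1.851413 − (1.851855469) = −442 µV.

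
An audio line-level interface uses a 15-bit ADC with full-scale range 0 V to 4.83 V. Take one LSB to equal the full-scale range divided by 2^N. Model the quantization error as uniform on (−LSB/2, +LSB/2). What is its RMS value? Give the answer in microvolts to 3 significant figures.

Range is 4.83 V.
Step size = 4.83/32768 V = 147.40 µV.
σ_q = LSB/√12 = 147.40 µV/3.4641 = 42.6 µV.

42.6 µV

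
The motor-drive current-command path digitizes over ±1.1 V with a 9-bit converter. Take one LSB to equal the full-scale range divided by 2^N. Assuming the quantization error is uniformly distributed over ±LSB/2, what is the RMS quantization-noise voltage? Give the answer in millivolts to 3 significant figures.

1.24 mV

Span: 1.1 V − (-1.1 V) = 2.2 V.
Step size = 2.2/512 V = 4.2969 mV.
RMS of a uniform error over width LSB is LSB/√12 = 1.24 mV.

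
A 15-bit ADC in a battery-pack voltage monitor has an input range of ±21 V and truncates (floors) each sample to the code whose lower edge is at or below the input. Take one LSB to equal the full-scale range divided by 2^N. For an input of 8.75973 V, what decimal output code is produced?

23218

Full-scale range = 21 V − (-21 V) = 42 V. LSB = 42 V / 2^15 ≈ 1.282 mV.
V_in − V_min = 8.75973 − (-21) = 29.75973 V.
Divide by LSB: 29.75973 × 32768/42 = 23218.2579.
Truncating gives code 23218.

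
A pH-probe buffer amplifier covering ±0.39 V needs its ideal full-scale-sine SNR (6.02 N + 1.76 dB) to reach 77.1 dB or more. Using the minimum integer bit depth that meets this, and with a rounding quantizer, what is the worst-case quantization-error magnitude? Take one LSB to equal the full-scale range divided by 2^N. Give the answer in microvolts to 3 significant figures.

47.6 µV

Full-scale range = 0.39 V − (-0.39 V) = 0.78 V.
Solving 6.02 N ≥ 77.1 − 1.76: N ≥ 12.515. Round up → N = 13.
One LSB is 0.78 V / 8192 = 95.215 µV.
Max error for round-to-nearest is LSB/2 = 47.6 µV.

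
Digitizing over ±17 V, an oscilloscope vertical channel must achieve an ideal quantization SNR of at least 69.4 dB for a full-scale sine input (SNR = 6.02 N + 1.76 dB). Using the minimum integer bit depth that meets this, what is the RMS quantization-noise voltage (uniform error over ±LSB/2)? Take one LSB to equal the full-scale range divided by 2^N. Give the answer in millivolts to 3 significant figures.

The full-scale span is 17 − (-17) = 34 V.
6.02 N + 1.76 ≥ 69.4 gives N ≥ 11.236, so the minimum integer is 12.
One LSB is 34 V / 4096 = 8.3008 mV.
σ_q = LSB/√12 = 8.3008 mV/3.4641 = 2.40 mV.

2.40 mV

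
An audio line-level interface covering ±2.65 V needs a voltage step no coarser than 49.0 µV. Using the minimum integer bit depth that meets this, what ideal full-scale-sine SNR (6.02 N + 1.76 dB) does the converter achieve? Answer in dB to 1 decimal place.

Span: 2.65 V − (-2.65 V) = 5.3 V.
Required number of levels: 5.3/49.0 µV = 108160; smallest N with 2^N ≥ that is 17.
6.02(17) + 1.76 = 104.10 dB.

104.1 dB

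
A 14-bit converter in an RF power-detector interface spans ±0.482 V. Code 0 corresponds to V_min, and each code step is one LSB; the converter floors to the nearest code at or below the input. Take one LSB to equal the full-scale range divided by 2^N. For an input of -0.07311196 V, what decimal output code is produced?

6949

Full-scale range = 0.482 V − (-0.482 V) = 0.964 V. LSB = 0.964 V / 2^14 ≈ 58.84 µV.
code = ⌊(V_in − V_min)/LSB⌋ = ⌊(V_in − V_min) × 2^14 / range⌋
     = ⌊(-0.07311196 − (-0.482)) × 16384 / 0.964⌋ = ⌊0.40888804 × 16384/0.964⌋
     = ⌊6949.400⌋ = 6949.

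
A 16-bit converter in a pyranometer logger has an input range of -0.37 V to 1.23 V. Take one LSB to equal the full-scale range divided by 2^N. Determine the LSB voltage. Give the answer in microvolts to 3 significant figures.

Full-scale range = 1.23 V − (-0.37 V) = 1.6 V.
2^16 = 65536 levels.
One LSB is 1.6 V / 65536 = 24.4 µV.

24.4 µV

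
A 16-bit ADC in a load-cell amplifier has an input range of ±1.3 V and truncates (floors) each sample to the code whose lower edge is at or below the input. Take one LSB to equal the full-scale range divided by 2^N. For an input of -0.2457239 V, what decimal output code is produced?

26574

The full-scale span is 1.3 − (-1.3) = 2.6 V. LSB = 2.6 V / 2^16 ≈ 39.67 µV.
V_in − V_min = -0.2457239 − (-1.3) = 1.0542761 V.
Divide by LSB: 1.0542761 × 65536/2.6 = 26574.2456.
Truncating gives code 26574.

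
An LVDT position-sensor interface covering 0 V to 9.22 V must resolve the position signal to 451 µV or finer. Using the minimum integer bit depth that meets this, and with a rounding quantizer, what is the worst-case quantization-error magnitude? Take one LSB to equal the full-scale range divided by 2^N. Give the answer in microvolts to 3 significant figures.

V_FS = 9.22 V.
Required number of levels: 9.22/451 µV = 20443; smallest N with 2^N ≥ that is 15.
Step size = 9.22/32768 V = 281.37 µV.
Max error for round-to-nearest is LSB/2 = 141 µV.

141 µV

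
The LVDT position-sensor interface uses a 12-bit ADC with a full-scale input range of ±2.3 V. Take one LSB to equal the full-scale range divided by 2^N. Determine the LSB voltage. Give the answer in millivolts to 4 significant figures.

1.123 mV

Range = 2.3 − (-2.3) = 4.6 V.
2^12 = 4096 levels.
Step size = 4.6/4096 V = 1.123 mV.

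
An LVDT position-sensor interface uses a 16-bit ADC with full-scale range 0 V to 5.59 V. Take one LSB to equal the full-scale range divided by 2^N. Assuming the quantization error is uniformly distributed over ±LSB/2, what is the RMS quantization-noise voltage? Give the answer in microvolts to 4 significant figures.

Span = 5.59 V.
LSB = 5.59 V ÷ 2^16 = 5.59/65536 V = 85.2966 µV.
For a uniform distribution on [−LSB/2, +LSB/2], V_rms = LSB/√12 = 85.2966 µV/3.4641 = 24.62 µV.

24.62 µV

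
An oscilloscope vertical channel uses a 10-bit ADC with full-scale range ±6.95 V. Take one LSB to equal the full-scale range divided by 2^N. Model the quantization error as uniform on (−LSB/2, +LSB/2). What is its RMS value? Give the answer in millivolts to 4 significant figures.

Range = 6.95 − (-6.95) = 13.9 V.
LSB = 13.9 V / 2^10 = 13.5742 mV.
For a uniform distribution on [−LSB/2, +LSB/2], V_rms = LSB/√12 = 13.5742 mV/3.4641 = 3.919 mV.

3.919 mV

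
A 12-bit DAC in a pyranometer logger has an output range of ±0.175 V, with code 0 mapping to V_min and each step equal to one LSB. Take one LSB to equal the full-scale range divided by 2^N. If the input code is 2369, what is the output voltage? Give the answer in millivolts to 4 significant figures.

27.43 mV

The full-scale span is 0.175 − (-0.175) = 0.35 V. LSB = 0.35 V / 2^12.
V_out = V_min + code × LSB = -0.175 V + 2369 × 0.35 V / 4096
      = -0.175 V + 0.202429 V = 0.0274292 V.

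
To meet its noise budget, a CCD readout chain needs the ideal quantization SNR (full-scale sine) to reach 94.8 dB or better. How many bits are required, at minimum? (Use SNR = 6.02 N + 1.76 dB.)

16 bits

Required N = ⌈(94.8 − 1.76)/6.02⌉ = ⌈15.455⌉ = 16.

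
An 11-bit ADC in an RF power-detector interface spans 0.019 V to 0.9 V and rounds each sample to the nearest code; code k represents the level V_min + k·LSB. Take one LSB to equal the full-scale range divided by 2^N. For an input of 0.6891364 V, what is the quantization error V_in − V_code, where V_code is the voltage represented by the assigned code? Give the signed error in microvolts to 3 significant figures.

−77.5 µV

Span: 0.9 V − (0.019 V) = 0.881 V. LSB = 0.881 V / 2^11 ≈ 430.2 µV.
Position in LSBs: (0.6891364 − (0.019)) × 2048/0.881 = 1557.8199; rounding gives k = 1558.
Reconstructed level: 0.019 + 1558 × 0.881/2048 V = 0.6892138672 V.
e = 0.6891364 − (0.6892138672) = −77.5 µV.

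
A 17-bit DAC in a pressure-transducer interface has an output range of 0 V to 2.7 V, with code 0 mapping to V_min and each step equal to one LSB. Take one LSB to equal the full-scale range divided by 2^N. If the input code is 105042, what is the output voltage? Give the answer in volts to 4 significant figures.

2.164 V

Span = 2.7 V. LSB = 2.7 V / 2^17.
Output = V_min + (105042/131072) × range = 0 + 0.801407 × 2.7 V
      = 0 V + 2.16380 V = 2.16380 V.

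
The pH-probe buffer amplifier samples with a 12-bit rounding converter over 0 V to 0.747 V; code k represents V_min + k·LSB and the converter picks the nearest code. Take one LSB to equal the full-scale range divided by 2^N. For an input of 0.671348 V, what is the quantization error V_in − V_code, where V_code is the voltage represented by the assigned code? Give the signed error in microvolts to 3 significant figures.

+32.8 µV

Span = 0.747 V. LSB = 0.747 V / 2^12 ≈ 182.4 µV.
Position in LSBs: (0.671348 − (0)) × 4096/0.747 = 3681.1799; rounding gives k = 3681.
Reconstructed level: 0 + 3681 × 0.747/4096 V = 0.6713151855 V.
Error = V_in − V_code = 0.671348 − (0.6713151855) = +32.8 µV.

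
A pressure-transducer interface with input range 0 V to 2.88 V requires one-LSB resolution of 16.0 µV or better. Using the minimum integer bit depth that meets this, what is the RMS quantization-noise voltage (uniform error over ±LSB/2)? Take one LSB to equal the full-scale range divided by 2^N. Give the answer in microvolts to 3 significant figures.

3.17 µV

Full-scale range = 2.88 V.
Required number of levels: 2.88/16.0 µV = 180000; smallest N with 2^N ≥ that is 18.
LSB = 2.88 V / 2^18 = 10.986 µV.
σ_q = LSB/√12 = 10.986 µV/3.4641 = 3.17 µV.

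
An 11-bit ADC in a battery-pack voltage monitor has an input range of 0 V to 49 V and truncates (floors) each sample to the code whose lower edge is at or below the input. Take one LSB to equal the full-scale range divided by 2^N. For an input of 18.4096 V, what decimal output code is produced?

Full-scale range = 49 V. LSB = 49 V / 2^11 ≈ 23.93 mV.
code = ⌊(V_in − V_min)/LSB⌋ = ⌊(V_in − V_min) × 2^11 / range⌋
     = ⌊(18.4096 − (0)) × 2048 / 49⌋ = ⌊18.4096 × 2048/49⌋
     = ⌊769.446⌋ = 769.

769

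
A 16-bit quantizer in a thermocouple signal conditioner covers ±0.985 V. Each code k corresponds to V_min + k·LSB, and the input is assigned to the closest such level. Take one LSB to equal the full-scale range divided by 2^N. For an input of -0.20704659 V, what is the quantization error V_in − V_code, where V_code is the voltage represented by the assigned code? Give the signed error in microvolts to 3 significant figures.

Full-scale range = 0.985 V − (-0.985 V) = 1.97 V. LSB = 1.97 V / 2^16 ≈ 30.06 µV.
Position in LSBs: (-0.20704659 − (-0.985)) × 65536/1.97 = 25880.1800; rounding gives k = 25880.
Reconstructed level: -0.985 + 25880 × 1.97/65536 V = -0.20705200195 V.
Error = V_in − V_code = -0.20704659 − (-0.20705200195) = +5.41 µV.

+5.41 µV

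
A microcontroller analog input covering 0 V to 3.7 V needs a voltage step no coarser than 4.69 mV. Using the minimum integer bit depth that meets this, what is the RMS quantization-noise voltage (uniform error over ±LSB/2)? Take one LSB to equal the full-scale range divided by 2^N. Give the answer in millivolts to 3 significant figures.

Range is 3.7 V.
Required number of levels: 3.7/4.69 mV = 788.91; smallest N with 2^N ≥ that is 10.
Step size = 3.7/1024 V = 3.6133 mV.
V_rms = LSB/√12 = 1.04 mV.

1.04 mV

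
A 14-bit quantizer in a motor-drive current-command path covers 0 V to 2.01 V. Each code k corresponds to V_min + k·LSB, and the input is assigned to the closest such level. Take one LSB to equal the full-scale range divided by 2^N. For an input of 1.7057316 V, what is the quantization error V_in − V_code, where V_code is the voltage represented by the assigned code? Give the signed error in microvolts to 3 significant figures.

−20.4 µV

Full-scale range = 2.01 V. LSB = 2.01 V / 2^14 ≈ 122.7 µV.
(V_in − V_min)/LSB = (1.7057316 − (0)) × 16384/2.01 = 13903.8341 → nearest code k = 13904.
V_code = V_min + k × range/2^14 = 0 + 13904 × 2.01/16384 = 1.7057519531 V.
V_in − V_code = 1.7057316 − (1.7057519531) = −20.4 µV.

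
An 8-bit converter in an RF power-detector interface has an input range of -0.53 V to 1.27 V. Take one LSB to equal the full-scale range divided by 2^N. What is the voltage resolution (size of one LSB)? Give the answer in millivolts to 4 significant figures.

7.031 mV

Range = 1.27 − (-0.53) = 1.8 V.
There are 2^8 = 256 steps.
Step size = 1.8/256 V = 7.031 mV.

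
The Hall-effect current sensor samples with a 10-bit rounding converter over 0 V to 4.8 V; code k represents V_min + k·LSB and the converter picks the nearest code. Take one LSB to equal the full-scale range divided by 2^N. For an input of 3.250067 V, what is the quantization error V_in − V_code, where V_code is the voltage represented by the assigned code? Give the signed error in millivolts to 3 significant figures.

+1.63 mV

Range is 4.8 V. LSB = 4.8 V / 2^10 ≈ 4.688 mV.
(3.250067 − (0)) / LSB = 3.250067 × 1024/4.8 = 693.3476. Nearest integer: k = 693.
V_code = V_min + k × range/2^10 = 0 + 693 × 4.8/1024 = 3.248437500 V.
Error = V_in − V_code = 3.250067 − (3.248437500) = +1.63 mV.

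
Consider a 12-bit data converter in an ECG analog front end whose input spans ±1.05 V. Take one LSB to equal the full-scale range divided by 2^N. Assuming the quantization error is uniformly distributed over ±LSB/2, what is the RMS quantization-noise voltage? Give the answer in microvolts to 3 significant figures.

148 µV

Range = 1.05 − (-1.05) = 2.1 V.
LSB = 2.1 V / 2^12 = 0.51270 mV.
V_rms = LSB/√12 = 0.51270 mV / √12 = 148 µV.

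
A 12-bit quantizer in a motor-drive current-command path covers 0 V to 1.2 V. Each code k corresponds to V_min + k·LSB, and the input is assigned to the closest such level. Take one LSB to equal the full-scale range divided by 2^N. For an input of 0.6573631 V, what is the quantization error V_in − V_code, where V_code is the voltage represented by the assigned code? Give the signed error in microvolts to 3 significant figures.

Span = 1.2 V. LSB = 1.2 V / 2^12 ≈ 293.0 µV.
(V_in − V_min)/LSB = (0.6573631 − (0)) × 4096/1.2 = 2243.7994 → nearest code k = 2244.
V_code = 0 + (2244/4096) × 1.2 = 0.6574218750 V.
V_in − V_code = 0.6573631 − (0.6574218750) = −58.8 µV.

−58.8 µV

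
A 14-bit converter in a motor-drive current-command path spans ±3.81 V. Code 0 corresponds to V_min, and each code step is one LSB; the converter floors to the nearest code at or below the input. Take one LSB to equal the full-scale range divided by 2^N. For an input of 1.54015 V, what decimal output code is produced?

11503

The full-scale span is 3.81 − (-3.81) = 7.62 V. LSB = 7.62 V / 2^14 ≈ 465.1 µV.
V_in − V_min = 1.54015 − (-3.81) = 5.35015 V.
Divide by LSB: 5.35015 × 16384/7.62 = 11503.5246.
Truncating gives code 11503.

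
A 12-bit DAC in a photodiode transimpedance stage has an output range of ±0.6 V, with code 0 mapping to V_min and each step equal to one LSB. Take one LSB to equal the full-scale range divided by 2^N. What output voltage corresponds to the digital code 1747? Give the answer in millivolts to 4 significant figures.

-88.18 mV

Span: 0.6 V − (-0.6 V) = 1.2 V. LSB = 1.2 V / 2^12.
V_out = -0.6 + 1747 × (1.2/4096) V
      = -0.6 V + 0.511816 V = -0.0881836 V.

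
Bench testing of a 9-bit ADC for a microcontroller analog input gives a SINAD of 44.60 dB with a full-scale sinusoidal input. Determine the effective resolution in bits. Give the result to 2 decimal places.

7.12 bits

ENOB = (44.60 − 1.76)/6.02 = 7.1163 bits.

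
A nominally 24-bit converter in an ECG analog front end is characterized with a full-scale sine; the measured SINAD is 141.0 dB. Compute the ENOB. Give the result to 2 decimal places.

23.13 bits

ENOB = (SINAD − 1.76) / 6.02 = (141.0 − 1.76) / 6.02 = 139.24 / 6.02 = 23.1296.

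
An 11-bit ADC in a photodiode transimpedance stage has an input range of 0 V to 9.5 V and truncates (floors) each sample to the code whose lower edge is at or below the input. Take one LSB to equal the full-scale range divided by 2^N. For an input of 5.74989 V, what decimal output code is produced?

1239

Range is 9.5 V. LSB = 9.5 V / 2^11 ≈ 4.639 mV.
(V_in − V_min) × 2^11/range = (5.74989 − (0)) × 2048/9.5 = 1239.555.
Floor → code = 1239.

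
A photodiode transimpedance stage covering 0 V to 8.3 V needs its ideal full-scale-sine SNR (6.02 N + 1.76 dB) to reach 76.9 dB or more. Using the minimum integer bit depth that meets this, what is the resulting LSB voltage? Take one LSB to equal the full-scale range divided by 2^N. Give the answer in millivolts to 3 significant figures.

1.01 mV

Full-scale range = 8.3 V.
Required N = ⌈(76.9 − 1.76)/6.02⌉ = ⌈12.482⌉ = 13.
LSB = 8.3 V ÷ 2^13 = 8.3/8192 V = 1.01 mV.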